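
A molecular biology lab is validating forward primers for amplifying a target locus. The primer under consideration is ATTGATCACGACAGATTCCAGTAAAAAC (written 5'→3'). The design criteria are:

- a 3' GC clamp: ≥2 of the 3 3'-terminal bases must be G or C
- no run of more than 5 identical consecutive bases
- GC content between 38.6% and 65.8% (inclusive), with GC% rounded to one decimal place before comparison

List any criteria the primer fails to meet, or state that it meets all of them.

Base counts: A=12, T=6, G=4, C=6 (length 28).
GC clamp: 3' end AAC has 1 G/C, need ≥2 ✗
homopolymer run: longest run = 5 ✓
GC content: GC 10/28 = 35.7%, outside 38.6–65.8% ✗

Fails: GC clamp, GC content.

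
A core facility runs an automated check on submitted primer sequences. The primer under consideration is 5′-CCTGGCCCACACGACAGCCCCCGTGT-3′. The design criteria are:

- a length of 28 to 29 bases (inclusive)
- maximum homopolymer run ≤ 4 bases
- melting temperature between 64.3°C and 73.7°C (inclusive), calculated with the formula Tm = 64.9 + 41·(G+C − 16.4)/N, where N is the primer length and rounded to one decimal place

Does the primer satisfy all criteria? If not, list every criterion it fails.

Fails: length, homopolymer run.

Base counts: A=4, T=3, G=6, C=13 (length 26).
length: length 26, outside 28–29 ✗
homopolymer run: longest run = 5, exceeds 4 ✗
Tm: Tm = 64.9 + 41·(19 − 16.4)/26 = 69.0°C ✓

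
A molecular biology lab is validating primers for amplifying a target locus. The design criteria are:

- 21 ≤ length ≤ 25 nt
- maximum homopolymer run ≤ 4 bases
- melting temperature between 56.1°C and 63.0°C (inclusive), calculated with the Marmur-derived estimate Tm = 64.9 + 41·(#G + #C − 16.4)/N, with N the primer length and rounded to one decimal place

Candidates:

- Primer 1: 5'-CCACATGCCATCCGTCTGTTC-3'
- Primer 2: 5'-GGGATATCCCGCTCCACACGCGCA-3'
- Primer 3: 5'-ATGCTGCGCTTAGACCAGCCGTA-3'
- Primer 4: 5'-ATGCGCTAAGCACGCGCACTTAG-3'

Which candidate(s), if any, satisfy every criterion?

Primer 1 (21 nt, A=3 T=6 G=3 C=9): length 21 ✓; longest run = 2 ✓; Tm = 64.9 + 41·(12 − 16.4)/21 = 56.3°C ✓ — passes.
Primer 2 (24 nt, A=5 T=3 G=6 C=10): length 24 ✓; longest run = 3 ✓; Tm = 64.9 + 41·(16 − 16.4)/24 = 64.2°C, outside 56.1–63.0°C ✗ — fails.
Primer 3 (23 nt, A=5 T=5 G=6 C=7): length 23 ✓; longest run = 2 ✓; Tm = 64.9 + 41·(13 − 16.4)/23 = 58.8°C ✓ — passes.
Primer 4 (23 nt, A=6 T=4 G=6 C=7): length 23 ✓; longest run = 2 ✓; Tm = 64.9 + 41·(13 − 16.4)/23 = 58.8°C ✓ — passes.

Primer 1, Primer 3 and Primer 4.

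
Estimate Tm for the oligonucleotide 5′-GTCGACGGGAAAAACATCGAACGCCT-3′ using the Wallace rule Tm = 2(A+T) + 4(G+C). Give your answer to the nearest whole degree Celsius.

Base counts: A=9, T=3, G=7, C=7 (length 26).
Tm = 2·(9+3) + 4·(7+7) = 2·12 + 4·14 = 24 + 56 = 80°C.

80°C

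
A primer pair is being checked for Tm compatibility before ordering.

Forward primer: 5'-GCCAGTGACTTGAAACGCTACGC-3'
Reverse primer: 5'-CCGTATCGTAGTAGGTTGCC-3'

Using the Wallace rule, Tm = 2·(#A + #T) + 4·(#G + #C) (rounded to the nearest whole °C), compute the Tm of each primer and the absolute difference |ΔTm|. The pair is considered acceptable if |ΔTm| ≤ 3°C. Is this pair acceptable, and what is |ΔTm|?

Forward: A=6 T=4 G=6 C=7 → Tm = 2·10 + 4·13 = 72°C.
Reverse: A=3 T=6 G=6 C=5 → Tm = 2·9 + 4·11 = 62°C.
|ΔTm| = |72 − 62| = 10°C, > 3°C.

|ΔTm| = 10°C; the pair is not acceptable.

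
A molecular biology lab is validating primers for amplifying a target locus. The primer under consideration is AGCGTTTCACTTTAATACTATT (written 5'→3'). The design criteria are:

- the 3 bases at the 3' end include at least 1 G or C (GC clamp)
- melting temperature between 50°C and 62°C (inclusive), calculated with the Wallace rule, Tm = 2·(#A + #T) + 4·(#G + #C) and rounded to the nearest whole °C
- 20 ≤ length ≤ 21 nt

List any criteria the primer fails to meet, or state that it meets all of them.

Fails: GC clamp, length.

Base counts: A=6, T=10, G=2, C=4 (length 22).
GC clamp: 3' end ATT has 0 G/C, need ≥1 ✗
Tm: Tm = 2·16 + 4·6 = 56°C ✓
length: length 22, outside 20–21 ✗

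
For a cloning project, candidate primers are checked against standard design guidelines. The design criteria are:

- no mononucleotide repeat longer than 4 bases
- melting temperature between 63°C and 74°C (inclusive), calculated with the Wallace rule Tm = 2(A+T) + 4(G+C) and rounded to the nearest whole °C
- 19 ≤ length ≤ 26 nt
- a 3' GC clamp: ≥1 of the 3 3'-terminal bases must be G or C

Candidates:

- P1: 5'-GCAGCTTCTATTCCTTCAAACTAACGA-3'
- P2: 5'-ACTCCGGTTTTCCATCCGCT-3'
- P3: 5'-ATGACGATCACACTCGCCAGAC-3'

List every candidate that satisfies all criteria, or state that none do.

P3 only.

P1 (27 nt, A=8 T=8 G=3 C=8): longest run = 3 ✓; Tm = 2·16 + 4·11 = 76°C, outside 63–74°C ✗; length 27, outside 19–26 ✗; 3' end CGA has 2 G/C ✓ — fails.
P2 (20 nt, A=2 T=7 G=3 C=8): longest run = 4 ✓; Tm = 2·9 + 4·11 = 62°C, outside 63–74°C ✗; length 20 ✓; 3' end GCT has 2 G/C ✓ — fails.
P3 (22 nt, A=7 T=3 G=4 C=8): longest run = 2 ✓; Tm = 2·10 + 4·12 = 68°C ✓; length 22 ✓; 3' end GAC has 2 G/C ✓ — passes.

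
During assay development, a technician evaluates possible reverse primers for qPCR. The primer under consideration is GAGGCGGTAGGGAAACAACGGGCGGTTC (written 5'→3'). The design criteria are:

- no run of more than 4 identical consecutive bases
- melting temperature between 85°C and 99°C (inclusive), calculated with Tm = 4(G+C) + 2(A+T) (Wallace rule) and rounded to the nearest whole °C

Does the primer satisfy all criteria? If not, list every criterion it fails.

Meets all criteria.

Base counts: A=7, T=3, G=13, C=5 (length 28).
homopolymer run: longest run = 3 ✓
Tm: Tm = 2·10 + 4·18 = 92°C ✓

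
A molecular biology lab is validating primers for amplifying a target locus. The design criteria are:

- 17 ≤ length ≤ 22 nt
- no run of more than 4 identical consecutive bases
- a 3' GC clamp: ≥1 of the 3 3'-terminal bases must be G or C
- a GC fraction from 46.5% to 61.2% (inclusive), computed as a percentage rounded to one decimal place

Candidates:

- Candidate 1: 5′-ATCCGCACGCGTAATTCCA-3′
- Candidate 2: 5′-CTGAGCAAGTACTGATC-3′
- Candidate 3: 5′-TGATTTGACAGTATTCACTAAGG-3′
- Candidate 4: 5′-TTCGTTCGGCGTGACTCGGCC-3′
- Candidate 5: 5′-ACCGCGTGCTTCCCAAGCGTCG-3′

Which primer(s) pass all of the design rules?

Candidate 1 and Candidate 2.

Candidate 1 (19 nt, A=5 T=4 G=3 C=7): length 19 ✓; longest run = 2 ✓; 3' end CCA has 2 G/C ✓; GC 10/19 = 52.6% ✓ — passes.
Candidate 2 (17 nt, A=5 T=4 G=4 C=4): length 17 ✓; longest run = 2 ✓; 3' end ATC has 1 G/C ✓; GC 8/17 = 47.1% ✓ — passes.
Candidate 3 (23 nt, A=7 T=8 G=5 C=3): length 23, outside 17–22 ✗; longest run = 3 ✓; 3' end AGG has 2 G/C ✓; GC 8/23 = 34.8%, outside 46.5–61.2% ✗ — fails.
Candidate 4 (21 nt, A=1 T=6 G=7 C=7): length 21 ✓; longest run = 2 ✓; 3' end GCC has 3 G/C ✓; GC 14/21 = 66.7%, outside 46.5–61.2% ✗ — fails.
Candidate 5 (22 nt, A=3 T=4 G=6 C=9): length 22 ✓; longest run = 3 ✓; 3' end TCG has 2 G/C ✓; GC 15/22 = 68.2%, outside 46.5–61.2% ✗ — fails.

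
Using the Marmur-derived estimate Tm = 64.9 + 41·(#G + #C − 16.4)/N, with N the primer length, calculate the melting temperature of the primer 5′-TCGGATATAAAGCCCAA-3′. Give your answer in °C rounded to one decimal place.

Base counts: A=7, T=3, G=3, C=4; G+C = 7, N = 17.
Tm = 64.9 + 41·(7 − 16.4)/17 = 64.9 + -385.40/17 = 42.2°C.

42.2°C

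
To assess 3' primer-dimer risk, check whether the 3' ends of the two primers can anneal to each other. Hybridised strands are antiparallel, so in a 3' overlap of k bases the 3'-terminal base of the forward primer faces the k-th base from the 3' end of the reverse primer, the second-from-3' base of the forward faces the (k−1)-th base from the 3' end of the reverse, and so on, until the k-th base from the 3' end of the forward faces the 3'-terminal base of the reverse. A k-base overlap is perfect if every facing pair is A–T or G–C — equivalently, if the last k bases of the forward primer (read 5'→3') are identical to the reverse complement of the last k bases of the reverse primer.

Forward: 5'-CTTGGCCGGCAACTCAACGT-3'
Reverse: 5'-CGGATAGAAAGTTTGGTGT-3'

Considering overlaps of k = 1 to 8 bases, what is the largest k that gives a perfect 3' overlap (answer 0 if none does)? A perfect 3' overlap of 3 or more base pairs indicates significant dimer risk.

Last 8 bases (5'→3') — forward …CTCAACGT, reverse …TTTGGTGT.
Reverse complement of the reverse primer's last 8 bases: ACACCAAA; its first k bases are the reverse complement of the reverse primer's last k bases, so a perfect k-base overlap needs the forward primer's last k bases to equal them.
Comparing (forward last k vs required): k=1: T vs A ✗; k=2: GT vs AC ✗; k=3: CGT vs ACA ✗; k=4: ACGT vs ACAC ✗; k=5: AACGT vs ACACC ✗; k=6: CAACGT vs ACACCA ✗; k=7: TCAACGT vs ACACCAA ✗; k=8: CTCAACGT vs ACACCAAA ✗.
No overlap length from 1 to 8 is perfect, so the longest perfect 3' overlap is 0.

Longest perfect overlap: 0 complementary base pairs; below the dimer-risk threshold (threshold 3).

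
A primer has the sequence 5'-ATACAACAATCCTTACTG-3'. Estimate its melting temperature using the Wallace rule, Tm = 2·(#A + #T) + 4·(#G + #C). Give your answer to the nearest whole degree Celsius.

Base counts: A=7, T=5, G=1, C=5 (length 18).
Tm = 2·(7+5) + 4·(1+5) = 2·12 + 4·6 = 24 + 24 = 48°C.

48°C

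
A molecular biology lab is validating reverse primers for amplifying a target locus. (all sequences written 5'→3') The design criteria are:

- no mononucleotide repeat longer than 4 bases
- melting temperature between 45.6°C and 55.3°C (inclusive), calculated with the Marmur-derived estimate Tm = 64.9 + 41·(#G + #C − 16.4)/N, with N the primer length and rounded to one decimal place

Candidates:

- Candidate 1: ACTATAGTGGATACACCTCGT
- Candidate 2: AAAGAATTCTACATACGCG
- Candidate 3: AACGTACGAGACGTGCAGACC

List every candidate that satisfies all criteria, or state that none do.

Candidate 1 only.

Candidate 1 (21 nt, A=6 T=6 G=4 C=5): longest run = 2 ✓; Tm = 64.9 + 41·(9 − 16.4)/21 = 50.5°C ✓ — passes.
Candidate 2 (19 nt, A=8 T=4 G=3 C=4): longest run = 3 ✓; Tm = 64.9 + 41·(7 − 16.4)/19 = 44.6°C, outside 45.6–55.3°C ✗ — fails.
Candidate 3 (21 nt, A=7 T=2 G=6 C=6): longest run = 2 ✓; Tm = 64.9 + 41·(12 − 16.4)/21 = 56.3°C, outside 45.6–55.3°C ✗ — fails.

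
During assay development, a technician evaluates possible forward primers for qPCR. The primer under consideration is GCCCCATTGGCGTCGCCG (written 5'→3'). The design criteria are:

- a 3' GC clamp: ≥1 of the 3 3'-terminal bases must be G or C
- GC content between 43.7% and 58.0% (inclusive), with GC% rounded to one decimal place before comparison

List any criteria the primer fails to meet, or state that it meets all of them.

Base counts: A=1, T=3, G=6, C=8 (length 18).
GC clamp: 3' end CCG has 3 G/C ✓
GC content: GC 14/18 = 77.8%, outside 43.7–58.0% ✗

Fails: GC content.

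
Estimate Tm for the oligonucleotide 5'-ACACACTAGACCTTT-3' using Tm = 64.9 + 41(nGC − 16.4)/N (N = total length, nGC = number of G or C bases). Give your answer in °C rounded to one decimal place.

36.5°C

Base counts: A=5, T=4, G=1, C=5; G+C = 6, N = 15.
Tm = 64.9 + 41·(6 − 16.4)/15 = 64.9 + -426.40/15 = 36.5°C.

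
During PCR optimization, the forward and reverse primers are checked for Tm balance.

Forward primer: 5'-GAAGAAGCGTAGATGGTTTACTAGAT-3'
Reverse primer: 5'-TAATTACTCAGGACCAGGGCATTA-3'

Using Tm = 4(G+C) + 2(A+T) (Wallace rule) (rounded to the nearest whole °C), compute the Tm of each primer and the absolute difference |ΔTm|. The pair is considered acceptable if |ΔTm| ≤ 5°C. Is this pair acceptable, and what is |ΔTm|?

Forward: A=9 T=7 G=8 C=2 → Tm = 2·16 + 4·10 = 72°C.
Reverse: A=8 T=6 G=5 C=5 → Tm = 2·14 + 4·10 = 68°C.
|ΔTm| = |72 − 68| = 4°C, ≤ 5°C.

|ΔTm| = 4°C; the pair is acceptable.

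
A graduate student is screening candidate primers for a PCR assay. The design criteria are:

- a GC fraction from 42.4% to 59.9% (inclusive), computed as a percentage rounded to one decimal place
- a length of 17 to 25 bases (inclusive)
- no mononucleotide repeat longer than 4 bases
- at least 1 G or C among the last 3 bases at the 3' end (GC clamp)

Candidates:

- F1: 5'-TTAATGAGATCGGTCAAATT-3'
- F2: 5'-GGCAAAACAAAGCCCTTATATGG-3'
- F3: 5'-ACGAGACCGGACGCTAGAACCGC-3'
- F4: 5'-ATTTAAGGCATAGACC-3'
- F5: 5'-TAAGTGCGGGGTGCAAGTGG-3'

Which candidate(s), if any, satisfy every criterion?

F2 only.

F1 (20 nt, A=7 T=7 G=4 C=2): GC 6/20 = 30.0%, outside 42.4–59.9% ✗; length 20 ✓; longest run = 3 ✓; 3' end ATT has 0 G/C, need ≥1 ✗ — fails.
F2 (23 nt, A=9 T=4 G=5 C=5): GC 10/23 = 43.5% ✓; length 23 ✓; longest run = 4 ✓; 3' end TGG has 2 G/C ✓ — passes.
F3 (23 nt, A=7 T=1 G=7 C=8): GC 15/23 = 65.2%, outside 42.4–59.9% ✗; length 23 ✓; longest run = 2 ✓; 3' end CGC has 3 G/C ✓ — fails.
F4 (16 nt, A=6 T=4 G=3 C=3): GC 6/16 = 37.5%, outside 42.4–59.9% ✗; length 16, outside 17–25 ✗; longest run = 3 ✓; 3' end ACC has 2 G/C ✓ — fails.
F5 (20 nt, A=4 T=4 G=10 C=2): GC 12/20 = 60.0%, outside 42.4–59.9% ✗; length 20 ✓; longest run = 4 ✓; 3' end TGG has 2 G/C ✓ — fails.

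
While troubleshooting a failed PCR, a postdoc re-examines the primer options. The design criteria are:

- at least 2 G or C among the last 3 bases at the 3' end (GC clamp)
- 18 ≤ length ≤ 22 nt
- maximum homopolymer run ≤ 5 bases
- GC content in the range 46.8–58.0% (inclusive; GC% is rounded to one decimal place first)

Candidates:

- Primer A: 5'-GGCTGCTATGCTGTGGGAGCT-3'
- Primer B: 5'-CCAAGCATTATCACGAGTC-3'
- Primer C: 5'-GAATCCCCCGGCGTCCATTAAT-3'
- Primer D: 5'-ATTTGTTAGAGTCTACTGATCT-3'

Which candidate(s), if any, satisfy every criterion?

Primer B only.

Primer A (21 nt, A=2 T=6 G=9 C=4): 3' end GCT has 2 G/C ✓; length 21 ✓; longest run = 3 ✓; GC 13/21 = 61.9%, outside 46.8–58.0% ✗ — fails.
Primer B (19 nt, A=6 T=4 G=3 C=6): 3' end GTC has 2 G/C ✓; length 19 ✓; longest run = 2 ✓; GC 9/19 = 47.4% ✓ — passes.
Primer C (22 nt, A=5 T=5 G=4 C=8): 3' end AAT has 0 G/C, need ≥2 ✗; length 22 ✓; longest run = 5 ✓; GC 12/22 = 54.5% ✓ — fails.
Primer D (22 nt, A=5 T=10 G=4 C=3): 3' end TCT has 1 G/C, need ≥2 ✗; length 22 ✓; longest run = 3 ✓; GC 7/22 = 31.8%, outside 46.8–58.0% ✗ — fails.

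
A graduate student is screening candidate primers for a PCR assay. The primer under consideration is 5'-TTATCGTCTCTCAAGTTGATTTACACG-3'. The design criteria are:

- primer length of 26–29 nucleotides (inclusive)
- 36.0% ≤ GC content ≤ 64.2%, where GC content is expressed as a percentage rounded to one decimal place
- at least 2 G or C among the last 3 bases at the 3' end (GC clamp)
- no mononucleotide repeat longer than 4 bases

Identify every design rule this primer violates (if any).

Base counts: A=6, T=11, G=4, C=6 (length 27).
length: length 27 ✓
GC content: GC 10/27 = 37.0% ✓
GC clamp: 3' end ACG has 2 G/C ✓
homopolymer run: longest run = 3 ✓

Meets all criteria.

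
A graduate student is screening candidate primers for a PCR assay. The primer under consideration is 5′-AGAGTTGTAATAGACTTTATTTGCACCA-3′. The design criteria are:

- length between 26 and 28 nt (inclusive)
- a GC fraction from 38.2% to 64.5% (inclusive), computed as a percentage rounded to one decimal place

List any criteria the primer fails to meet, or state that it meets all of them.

Base counts: A=9, T=10, G=5, C=4 (length 28).
length: length 28 ✓
GC content: GC 9/28 = 32.1%, outside 38.2–64.5% ✗

Fails: GC content.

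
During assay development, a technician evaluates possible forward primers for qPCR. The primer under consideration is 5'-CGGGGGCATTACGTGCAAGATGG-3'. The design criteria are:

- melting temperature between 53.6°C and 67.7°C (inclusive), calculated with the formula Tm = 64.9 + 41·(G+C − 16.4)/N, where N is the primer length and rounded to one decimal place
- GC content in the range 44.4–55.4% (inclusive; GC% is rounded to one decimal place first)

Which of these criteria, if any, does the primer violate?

Fails: GC content.

Base counts: A=5, T=4, G=10, C=4 (length 23).
Tm: Tm = 64.9 + 41·(14 − 16.4)/23 = 60.6°C ✓
GC content: GC 14/23 = 60.9%, outside 44.4–55.4% ✗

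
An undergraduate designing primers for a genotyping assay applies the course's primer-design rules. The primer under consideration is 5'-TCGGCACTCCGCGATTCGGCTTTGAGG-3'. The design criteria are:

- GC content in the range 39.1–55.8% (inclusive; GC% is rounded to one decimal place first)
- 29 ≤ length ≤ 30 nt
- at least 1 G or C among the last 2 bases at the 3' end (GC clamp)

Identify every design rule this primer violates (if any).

Base counts: A=3, T=7, G=9, C=8 (length 27).
GC content: GC 17/27 = 63.0%, outside 39.1–55.8% ✗
length: length 27, outside 29–30 ✗
GC clamp: 3' end GG has 2 G/C ✓

Fails: GC content, length.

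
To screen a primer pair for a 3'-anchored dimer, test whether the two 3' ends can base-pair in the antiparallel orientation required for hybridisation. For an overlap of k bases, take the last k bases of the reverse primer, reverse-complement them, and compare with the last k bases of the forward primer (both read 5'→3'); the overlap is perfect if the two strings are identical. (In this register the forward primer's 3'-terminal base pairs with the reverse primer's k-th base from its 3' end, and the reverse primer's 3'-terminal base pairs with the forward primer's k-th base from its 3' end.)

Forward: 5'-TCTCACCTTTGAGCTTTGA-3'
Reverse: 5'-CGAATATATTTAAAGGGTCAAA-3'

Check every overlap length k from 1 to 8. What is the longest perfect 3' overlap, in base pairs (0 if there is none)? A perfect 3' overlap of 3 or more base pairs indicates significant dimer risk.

Last 8 bases (5'→3') — forward …AGCTTTGA, reverse …GGGTCAAA.
Reverse complement of the reverse primer's last 8 bases: TTTGACCC; its first k bases are the reverse complement of the reverse primer's last k bases, so a perfect k-base overlap needs the forward primer's last k bases to equal them.
Comparing (forward last k vs required): k=1: A vs T ✗; k=2: GA vs TT ✗; k=3: TGA vs TTT ✗; k=4: TTGA vs TTTG ✗; k=5: TTTGA vs TTTGA ✓; k=6: CTTTGA vs TTTGAC ✗; k=7: GCTTTGA vs TTTGACC ✗; k=8: AGCTTTGA vs TTTGACCC ✗.
Only k = 5 is perfect, so the longest perfect 3' overlap is 5.

Longest perfect overlap: 5 complementary base pairs; significant dimer risk (threshold 3).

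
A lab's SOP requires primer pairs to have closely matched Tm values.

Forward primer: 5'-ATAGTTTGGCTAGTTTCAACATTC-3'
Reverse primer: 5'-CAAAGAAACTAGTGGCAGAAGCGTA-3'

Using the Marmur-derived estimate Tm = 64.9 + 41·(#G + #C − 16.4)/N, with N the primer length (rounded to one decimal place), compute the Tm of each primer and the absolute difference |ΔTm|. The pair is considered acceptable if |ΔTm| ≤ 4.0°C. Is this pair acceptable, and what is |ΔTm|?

|ΔTm| = 5.4°C; the pair is not acceptable.

Forward: G+C = 8, N = 24 → Tm = 64.9 + 41·(8 − 16.4)/24 = 50.6°C.
Reverse: G+C = 11, N = 25 → Tm = 64.9 + 41·(11 − 16.4)/25 = 56.0°C.
|ΔTm| = |50.6 − 56.0| = 5.4°C, > 4.0°C.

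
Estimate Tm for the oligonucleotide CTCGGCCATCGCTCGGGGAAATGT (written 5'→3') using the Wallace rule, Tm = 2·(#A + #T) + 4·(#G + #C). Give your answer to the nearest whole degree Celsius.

Base counts: A=4, T=5, G=8, C=7 (length 24).
Tm = 2·(4+5) + 4·(8+7) = 2·9 + 4·15 = 18 + 60 = 78°C.

78°C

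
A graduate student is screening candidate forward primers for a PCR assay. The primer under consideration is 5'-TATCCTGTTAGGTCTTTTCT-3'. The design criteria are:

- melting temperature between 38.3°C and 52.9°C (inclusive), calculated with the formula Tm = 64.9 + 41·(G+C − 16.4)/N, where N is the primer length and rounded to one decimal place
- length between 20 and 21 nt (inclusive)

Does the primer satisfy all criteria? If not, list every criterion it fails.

Base counts: A=2, T=11, G=3, C=4 (length 20).
Tm: Tm = 64.9 + 41·(7 − 16.4)/20 = 45.6°C ✓
length: length 20 ✓

Meets all criteria.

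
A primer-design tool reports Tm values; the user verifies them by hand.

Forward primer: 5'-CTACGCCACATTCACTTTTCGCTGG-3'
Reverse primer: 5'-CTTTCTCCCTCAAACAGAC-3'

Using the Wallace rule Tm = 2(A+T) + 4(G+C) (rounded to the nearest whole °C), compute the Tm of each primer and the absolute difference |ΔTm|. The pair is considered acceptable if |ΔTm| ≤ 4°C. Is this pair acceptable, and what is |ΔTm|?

|ΔTm| = 20°C; the pair is not acceptable.

Forward: A=4 T=8 G=4 C=9 → Tm = 2·12 + 4·13 = 76°C.
Reverse: A=5 T=5 G=1 C=8 → Tm = 2·10 + 4·9 = 56°C.
|ΔTm| = |76 − 56| = 20°C, > 4°C.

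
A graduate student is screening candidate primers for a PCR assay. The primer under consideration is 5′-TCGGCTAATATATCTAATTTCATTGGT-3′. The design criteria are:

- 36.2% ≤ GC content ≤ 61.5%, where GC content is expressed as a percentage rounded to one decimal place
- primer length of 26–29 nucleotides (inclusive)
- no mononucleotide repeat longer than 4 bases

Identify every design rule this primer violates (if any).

Fails: GC content.

Base counts: A=7, T=12, G=4, C=4 (length 27).
GC content: GC 8/27 = 29.6%, outside 36.2–61.5% ✗
length: length 27 ✓
homopolymer run: longest run = 3 ✓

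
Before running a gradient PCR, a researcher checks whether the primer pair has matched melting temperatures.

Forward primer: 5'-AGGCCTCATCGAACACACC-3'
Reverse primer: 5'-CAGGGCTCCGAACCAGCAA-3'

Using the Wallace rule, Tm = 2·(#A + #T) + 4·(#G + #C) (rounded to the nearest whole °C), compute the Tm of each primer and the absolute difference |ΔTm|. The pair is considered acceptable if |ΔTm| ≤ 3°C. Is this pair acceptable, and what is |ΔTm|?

|ΔTm| = 2°C; the pair is acceptable.

Forward: A=6 T=2 G=3 C=8 → Tm = 2·8 + 4·11 = 60°C.
Reverse: A=6 T=1 G=5 C=7 → Tm = 2·7 + 4·12 = 62°C.
|ΔTm| = |60 − 62| = 2°C, ≤ 3°C.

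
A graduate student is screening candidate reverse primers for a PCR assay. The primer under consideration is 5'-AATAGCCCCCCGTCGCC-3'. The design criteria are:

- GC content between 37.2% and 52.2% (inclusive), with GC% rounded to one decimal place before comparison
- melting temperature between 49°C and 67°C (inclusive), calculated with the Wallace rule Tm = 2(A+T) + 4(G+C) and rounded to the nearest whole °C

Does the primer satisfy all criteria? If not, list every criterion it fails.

Fails: GC content.

Base counts: A=3, T=2, G=3, C=9 (length 17).
GC content: GC 12/17 = 70.6%, outside 37.2–52.2% ✗
Tm: Tm = 2·5 + 4·12 = 58°C ✓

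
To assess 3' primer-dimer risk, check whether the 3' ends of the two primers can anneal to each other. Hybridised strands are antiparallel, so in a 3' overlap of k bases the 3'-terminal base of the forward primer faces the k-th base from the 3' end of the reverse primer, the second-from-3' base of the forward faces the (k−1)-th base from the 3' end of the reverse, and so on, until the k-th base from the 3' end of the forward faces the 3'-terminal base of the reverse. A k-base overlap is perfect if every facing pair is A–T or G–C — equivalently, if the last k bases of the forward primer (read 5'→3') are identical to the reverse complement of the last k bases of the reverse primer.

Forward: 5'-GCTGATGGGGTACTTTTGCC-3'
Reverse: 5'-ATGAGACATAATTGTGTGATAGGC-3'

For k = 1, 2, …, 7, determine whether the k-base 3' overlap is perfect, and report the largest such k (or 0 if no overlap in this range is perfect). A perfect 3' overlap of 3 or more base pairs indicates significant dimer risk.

Longest perfect overlap: 3 complementary base pairs; significant dimer risk (threshold 3).

Last 7 bases (5'→3') — forward …TTTTGCC, reverse …GATAGGC.
Reverse complement of the reverse primer's last 7 bases: GCCTATC; its first k bases are the reverse complement of the reverse primer's last k bases, so a perfect k-base overlap needs the forward primer's last k bases to equal them.
Comparing (forward last k vs required): k=1: C vs G ✗; k=2: CC vs GC ✗; k=3: GCC vs GCC ✓; k=4: TGCC vs GCCT ✗; k=5: TTGCC vs GCCTA ✗; k=6: TTTGCC vs GCCTAT ✗; k=7: TTTTGCC vs GCCTATC ✗.
Only k = 3 is perfect, so the longest perfect 3' overlap is 3.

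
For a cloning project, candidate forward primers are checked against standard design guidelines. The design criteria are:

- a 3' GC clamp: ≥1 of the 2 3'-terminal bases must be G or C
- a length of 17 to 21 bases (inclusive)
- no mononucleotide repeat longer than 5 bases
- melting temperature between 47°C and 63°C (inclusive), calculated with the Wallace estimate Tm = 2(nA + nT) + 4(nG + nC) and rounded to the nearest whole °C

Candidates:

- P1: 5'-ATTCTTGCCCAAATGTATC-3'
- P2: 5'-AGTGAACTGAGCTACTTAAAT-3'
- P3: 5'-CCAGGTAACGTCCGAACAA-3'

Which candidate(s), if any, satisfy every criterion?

P1 only.

P1 (19 nt, A=5 T=7 G=2 C=5): 3' end TC has 1 G/C ✓; length 19 ✓; longest run = 3 ✓; Tm = 2·12 + 4·7 = 52°C ✓ — passes.
P2 (21 nt, A=8 T=6 G=4 C=3): 3' end AT has 0 G/C, need ≥1 ✗; length 21 ✓; longest run = 3 ✓; Tm = 2·14 + 4·7 = 56°C ✓ — fails.
P3 (19 nt, A=7 T=2 G=4 C=6): 3' end AA has 0 G/C, need ≥1 ✗; length 19 ✓; longest run = 2 ✓; Tm = 2·9 + 4·10 = 58°C ✓ — fails.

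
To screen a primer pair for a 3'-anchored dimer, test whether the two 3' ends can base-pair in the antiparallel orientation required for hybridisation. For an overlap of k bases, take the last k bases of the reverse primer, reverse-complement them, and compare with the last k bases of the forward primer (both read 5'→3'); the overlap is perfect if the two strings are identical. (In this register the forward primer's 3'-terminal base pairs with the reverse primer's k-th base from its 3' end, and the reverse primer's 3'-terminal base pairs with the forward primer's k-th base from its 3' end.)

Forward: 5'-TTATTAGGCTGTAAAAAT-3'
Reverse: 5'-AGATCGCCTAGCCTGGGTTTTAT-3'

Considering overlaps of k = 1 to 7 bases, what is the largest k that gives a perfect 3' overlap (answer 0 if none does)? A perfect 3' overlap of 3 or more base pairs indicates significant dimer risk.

Longest perfect overlap: 2 complementary base pairs; below the dimer-risk threshold (threshold 3).

Last 7 bases (5'→3') — forward …TAAAAAT, reverse …GTTTTAT.
Reverse complement of the reverse primer's last 7 bases: ATAAAAC; its first k bases are the reverse complement of the reverse primer's last k bases, so a perfect k-base overlap needs the forward primer's last k bases to equal them.
Comparing (forward last k vs required): k=1: T vs A ✗; k=2: AT vs AT ✓; k=3: AAT vs ATA ✗; k=4: AAAT vs ATAA ✗; k=5: AAAAT vs ATAAA ✗; k=6: AAAAAT vs ATAAAA ✗; k=7: TAAAAAT vs ATAAAAC ✗.
Only k = 2 is perfect, so the longest perfect 3' overlap is 2.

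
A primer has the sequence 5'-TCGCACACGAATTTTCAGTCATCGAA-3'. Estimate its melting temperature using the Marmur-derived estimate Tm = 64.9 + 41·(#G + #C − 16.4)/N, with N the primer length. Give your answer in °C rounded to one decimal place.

56.4°C

Base counts: A=8, T=7, G=4, C=7; G+C = 11, N = 26.
Tm = 64.9 + 41·(11 − 16.4)/26 = 64.9 + -221.40/26 = 56.4°C.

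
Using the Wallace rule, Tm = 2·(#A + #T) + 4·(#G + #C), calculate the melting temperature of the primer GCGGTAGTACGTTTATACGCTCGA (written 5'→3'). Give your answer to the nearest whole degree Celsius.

72°C

Base counts: A=5, T=7, G=7, C=5 (length 24).
Tm = 2·(5+7) + 4·(7+5) = 2·12 + 4·12 = 24 + 48 = 72°C.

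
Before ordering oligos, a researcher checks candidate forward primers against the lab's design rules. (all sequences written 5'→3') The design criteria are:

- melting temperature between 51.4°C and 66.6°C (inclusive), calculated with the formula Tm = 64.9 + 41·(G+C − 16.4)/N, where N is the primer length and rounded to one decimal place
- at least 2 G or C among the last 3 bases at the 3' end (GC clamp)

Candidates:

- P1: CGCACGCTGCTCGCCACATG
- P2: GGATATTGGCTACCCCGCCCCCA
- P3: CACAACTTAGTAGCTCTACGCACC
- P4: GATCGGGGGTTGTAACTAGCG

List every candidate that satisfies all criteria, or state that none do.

P1 (20 nt, A=3 T=3 G=5 C=9): Tm = 64.9 + 41·(14 − 16.4)/20 = 60.0°C ✓; 3' end ATG has 1 G/C, need ≥2 ✗ — fails.
P2 (23 nt, A=4 T=4 G=5 C=10): Tm = 64.9 + 41·(15 − 16.4)/23 = 62.4°C ✓; 3' end CCA has 2 G/C ✓ — passes.
P3 (24 nt, A=7 T=5 G=3 C=9): Tm = 64.9 + 41·(12 − 16.4)/24 = 57.4°C ✓; 3' end ACC has 2 G/C ✓ — passes.
P4 (21 nt, A=4 T=5 G=9 C=3): Tm = 64.9 + 41·(12 − 16.4)/21 = 56.3°C ✓; 3' end GCG has 3 G/C ✓ — passes.

P2, P3 and P4.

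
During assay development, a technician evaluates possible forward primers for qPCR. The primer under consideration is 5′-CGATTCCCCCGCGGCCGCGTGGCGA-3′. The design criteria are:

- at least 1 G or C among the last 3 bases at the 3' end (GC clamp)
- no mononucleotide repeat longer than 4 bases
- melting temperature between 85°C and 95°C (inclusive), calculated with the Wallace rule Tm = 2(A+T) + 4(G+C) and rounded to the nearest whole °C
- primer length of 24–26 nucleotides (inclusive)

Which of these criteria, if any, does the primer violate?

Fails: homopolymer run.

Base counts: A=2, T=3, G=9, C=11 (length 25).
GC clamp: 3' end CGA has 2 G/C ✓
homopolymer run: longest run = 5, exceeds 4 ✗
Tm: Tm = 2·5 + 4·20 = 90°C ✓
length: length 25 ✓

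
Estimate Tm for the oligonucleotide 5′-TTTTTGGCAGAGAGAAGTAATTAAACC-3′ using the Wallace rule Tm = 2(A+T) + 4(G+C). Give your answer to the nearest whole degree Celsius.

72°C

Base counts: A=10, T=8, G=6, C=3 (length 27).
Tm = 2·(10+8) + 4·(6+3) = 2·18 + 4·9 = 36 + 36 = 72°C.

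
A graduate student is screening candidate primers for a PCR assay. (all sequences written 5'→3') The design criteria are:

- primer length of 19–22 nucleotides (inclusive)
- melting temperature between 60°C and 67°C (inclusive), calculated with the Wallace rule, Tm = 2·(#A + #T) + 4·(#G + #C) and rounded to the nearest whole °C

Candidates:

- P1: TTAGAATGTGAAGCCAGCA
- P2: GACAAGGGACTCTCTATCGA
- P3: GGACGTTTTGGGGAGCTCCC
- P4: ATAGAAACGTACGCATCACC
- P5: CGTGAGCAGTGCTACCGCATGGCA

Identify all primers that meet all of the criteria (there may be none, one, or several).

P2 and P3.

P1 (19 nt, A=7 T=4 G=5 C=3): length 19 ✓; Tm = 2·11 + 4·8 = 54°C, outside 60–67°C ✗ — fails.
P2 (20 nt, A=6 T=4 G=5 C=5): length 20 ✓; Tm = 2·10 + 4·10 = 60°C ✓ — passes.
P3 (20 nt, A=2 T=5 G=8 C=5): length 20 ✓; Tm = 2·7 + 4·13 = 66°C ✓ — passes.
P4 (20 nt, A=8 T=3 G=3 C=6): length 20 ✓; Tm = 2·11 + 4·9 = 58°C, outside 60–67°C ✗ — fails.
P5 (24 nt, A=5 T=4 G=8 C=7): length 24, outside 19–22 ✗; Tm = 2·9 + 4·15 = 78°C, outside 60–67°C ✗ — fails.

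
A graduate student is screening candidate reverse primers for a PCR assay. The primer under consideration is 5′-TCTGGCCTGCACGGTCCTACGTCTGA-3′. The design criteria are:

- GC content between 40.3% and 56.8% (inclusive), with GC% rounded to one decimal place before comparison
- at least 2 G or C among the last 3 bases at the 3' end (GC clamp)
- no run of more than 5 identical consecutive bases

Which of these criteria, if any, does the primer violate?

Fails: GC content, GC clamp.

Base counts: A=3, T=7, G=7, C=9 (length 26).
GC content: GC 16/26 = 61.5%, outside 40.3–56.8% ✗
GC clamp: 3' end TGA has 1 G/C, need ≥2 ✗
homopolymer run: longest run = 2 ✓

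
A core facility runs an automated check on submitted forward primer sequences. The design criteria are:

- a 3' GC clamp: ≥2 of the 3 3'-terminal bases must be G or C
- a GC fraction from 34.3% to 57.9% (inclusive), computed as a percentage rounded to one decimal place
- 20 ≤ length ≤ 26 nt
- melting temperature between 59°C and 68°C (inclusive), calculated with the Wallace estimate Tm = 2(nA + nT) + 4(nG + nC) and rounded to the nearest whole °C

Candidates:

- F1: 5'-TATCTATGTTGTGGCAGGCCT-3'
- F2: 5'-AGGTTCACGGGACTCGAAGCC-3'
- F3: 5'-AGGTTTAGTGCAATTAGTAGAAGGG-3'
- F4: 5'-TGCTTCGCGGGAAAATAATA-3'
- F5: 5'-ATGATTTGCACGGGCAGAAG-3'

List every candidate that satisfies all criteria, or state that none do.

F1 only.

F1 (21 nt, A=3 T=8 G=6 C=4): 3' end CCT has 2 G/C ✓; GC 10/21 = 47.6% ✓; length 21 ✓; Tm = 2·11 + 4·10 = 62°C ✓ — passes.
F2 (21 nt, A=5 T=3 G=7 C=6): 3' end GCC has 3 G/C ✓; GC 13/21 = 61.9%, outside 34.3–57.9% ✗; length 21 ✓; Tm = 2·8 + 4·13 = 68°C ✓ — fails.
F3 (25 nt, A=8 T=7 G=9 C=1): 3' end GGG has 3 G/C ✓; GC 10/25 = 40.0% ✓; length 25 ✓; Tm = 2·15 + 4·10 = 70°C, outside 59–68°C ✗ — fails.
F4 (20 nt, A=7 T=5 G=5 C=3): 3' end ATA has 0 G/C, need ≥2 ✗; GC 8/20 = 40.0% ✓; length 20 ✓; Tm = 2·12 + 4·8 = 56°C, outside 59–68°C ✗ — fails.
F5 (20 nt, A=6 T=4 G=7 C=3): 3' end AAG has 1 G/C, need ≥2 ✗; GC 10/20 = 50.0% ✓; length 20 ✓; Tm = 2·10 + 4·10 = 60°C ✓ — fails.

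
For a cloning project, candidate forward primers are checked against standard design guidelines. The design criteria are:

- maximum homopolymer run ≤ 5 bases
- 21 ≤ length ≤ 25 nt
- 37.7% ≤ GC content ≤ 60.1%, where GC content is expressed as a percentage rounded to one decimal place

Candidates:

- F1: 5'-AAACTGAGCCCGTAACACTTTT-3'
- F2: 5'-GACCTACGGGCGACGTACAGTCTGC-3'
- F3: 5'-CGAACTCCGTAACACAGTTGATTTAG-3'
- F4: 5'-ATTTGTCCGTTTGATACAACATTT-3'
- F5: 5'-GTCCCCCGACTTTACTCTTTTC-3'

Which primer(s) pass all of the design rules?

F1 (22 nt, A=7 T=6 G=3 C=6): longest run = 4 ✓; length 22 ✓; GC 9/22 = 40.9% ✓ — passes.
F2 (25 nt, A=5 T=4 G=8 C=8): longest run = 3 ✓; length 25 ✓; GC 16/25 = 64.0%, outside 37.7–60.1% ✗ — fails.
F3 (26 nt, A=8 T=7 G=5 C=6): longest run = 3 ✓; length 26, outside 21–25 ✗; GC 11/26 = 42.3% ✓ — fails.
F4 (24 nt, A=6 T=11 G=3 C=4): longest run = 3 ✓; length 24 ✓; GC 7/24 = 29.2%, outside 37.7–60.1% ✗ — fails.
F5 (22 nt, A=2 T=9 G=2 C=9): longest run = 5 ✓; length 22 ✓; GC 11/22 = 50.0% ✓ — passes.

F1 and F5.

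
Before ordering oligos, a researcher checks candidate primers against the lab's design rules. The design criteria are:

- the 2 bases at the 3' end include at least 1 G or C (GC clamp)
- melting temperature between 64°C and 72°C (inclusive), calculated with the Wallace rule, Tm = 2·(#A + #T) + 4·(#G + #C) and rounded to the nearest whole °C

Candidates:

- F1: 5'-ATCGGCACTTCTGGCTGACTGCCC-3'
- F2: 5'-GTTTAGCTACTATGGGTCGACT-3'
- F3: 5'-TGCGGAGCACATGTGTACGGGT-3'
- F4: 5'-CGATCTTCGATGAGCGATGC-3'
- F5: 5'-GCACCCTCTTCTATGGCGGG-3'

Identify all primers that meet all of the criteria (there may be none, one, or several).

F2, F3 and F5.

F1 (24 nt, A=3 T=6 G=6 C=9): 3' end CC has 2 G/C ✓; Tm = 2·9 + 4·15 = 78°C, outside 64–72°C ✗ — fails.
F2 (22 nt, A=4 T=8 G=6 C=4): 3' end CT has 1 G/C ✓; Tm = 2·12 + 4·10 = 64°C ✓ — passes.
F3 (22 nt, A=4 T=5 G=9 C=4): 3' end GT has 1 G/C ✓; Tm = 2·9 + 4·13 = 70°C ✓ — passes.
F4 (20 nt, A=4 T=5 G=6 C=5): 3' end GC has 2 G/C ✓; Tm = 2·9 + 4·11 = 62°C, outside 64–72°C ✗ — fails.
F5 (20 nt, A=2 T=5 G=6 C=7): 3' end GG has 2 G/C ✓; Tm = 2·7 + 4·13 = 66°C ✓ — passes.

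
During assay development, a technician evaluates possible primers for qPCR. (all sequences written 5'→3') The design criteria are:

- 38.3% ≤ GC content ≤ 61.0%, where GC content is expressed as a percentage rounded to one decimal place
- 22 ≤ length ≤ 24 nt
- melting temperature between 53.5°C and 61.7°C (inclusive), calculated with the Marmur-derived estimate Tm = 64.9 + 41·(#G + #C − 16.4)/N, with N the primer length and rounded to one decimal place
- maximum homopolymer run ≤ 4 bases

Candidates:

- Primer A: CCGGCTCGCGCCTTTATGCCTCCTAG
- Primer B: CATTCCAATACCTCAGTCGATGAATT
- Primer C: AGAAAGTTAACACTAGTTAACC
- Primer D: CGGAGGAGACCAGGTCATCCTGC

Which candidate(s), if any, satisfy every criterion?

Primer A (26 nt, A=2 T=7 G=6 C=11): GC 17/26 = 65.4%, outside 38.3–61.0% ✗; length 26, outside 22–24 ✗; Tm = 64.9 + 41·(17 − 16.4)/26 = 65.8°C, outside 53.5–61.7°C ✗; longest run = 3 ✓ — fails.
Primer B (26 nt, A=8 T=8 G=3 C=7): GC 10/26 = 38.5% ✓; length 26, outside 22–24 ✗; Tm = 64.9 + 41·(10 − 16.4)/26 = 54.8°C ✓; longest run = 2 ✓ — fails.
Primer C (22 nt, A=10 T=5 G=3 C=4): GC 7/22 = 31.8%, outside 38.3–61.0% ✗; length 22 ✓; Tm = 64.9 + 41·(7 − 16.4)/22 = 47.4°C, outside 53.5–61.7°C ✗; longest run = 3 ✓ — fails.
Primer D (23 nt, A=5 T=3 G=8 C=7): GC 15/23 = 65.2%, outside 38.3–61.0% ✗; length 23 ✓; Tm = 64.9 + 41·(15 − 16.4)/23 = 62.4°C, outside 53.5–61.7°C ✗; longest run = 2 ✓ — fails.

None of the candidates satisfy all criteria.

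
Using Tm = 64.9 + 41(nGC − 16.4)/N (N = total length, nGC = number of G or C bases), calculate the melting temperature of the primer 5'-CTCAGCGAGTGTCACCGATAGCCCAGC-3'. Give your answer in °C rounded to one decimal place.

Base counts: A=6, T=4, G=7, C=10; G+C = 17, N = 27.
Tm = 64.9 + 41·(17 − 16.4)/27 = 64.9 + 24.60/27 = 65.8°C.

65.8°C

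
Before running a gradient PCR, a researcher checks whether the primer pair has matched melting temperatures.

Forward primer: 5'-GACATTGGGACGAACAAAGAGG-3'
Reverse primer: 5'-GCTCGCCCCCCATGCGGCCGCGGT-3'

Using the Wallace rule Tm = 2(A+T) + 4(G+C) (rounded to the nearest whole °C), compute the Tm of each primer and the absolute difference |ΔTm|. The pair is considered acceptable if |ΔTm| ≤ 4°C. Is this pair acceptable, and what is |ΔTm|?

|ΔTm| = 22°C; the pair is not acceptable.

Forward: A=9 T=2 G=8 C=3 → Tm = 2·11 + 4·11 = 66°C.
Reverse: A=1 T=3 G=8 C=12 → Tm = 2·4 + 4·20 = 88°C.
|ΔTm| = |66 − 88| = 22°C, > 4°C.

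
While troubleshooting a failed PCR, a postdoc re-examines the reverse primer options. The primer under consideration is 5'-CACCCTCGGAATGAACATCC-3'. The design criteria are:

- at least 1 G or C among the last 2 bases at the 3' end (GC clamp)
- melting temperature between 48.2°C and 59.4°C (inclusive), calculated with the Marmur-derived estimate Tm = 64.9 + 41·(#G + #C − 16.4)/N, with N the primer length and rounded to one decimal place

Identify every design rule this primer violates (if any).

Base counts: A=6, T=3, G=3, C=8 (length 20).
GC clamp: 3' end CC has 2 G/C ✓
Tm: Tm = 64.9 + 41·(11 − 16.4)/20 = 53.8°C ✓

Meets all criteria.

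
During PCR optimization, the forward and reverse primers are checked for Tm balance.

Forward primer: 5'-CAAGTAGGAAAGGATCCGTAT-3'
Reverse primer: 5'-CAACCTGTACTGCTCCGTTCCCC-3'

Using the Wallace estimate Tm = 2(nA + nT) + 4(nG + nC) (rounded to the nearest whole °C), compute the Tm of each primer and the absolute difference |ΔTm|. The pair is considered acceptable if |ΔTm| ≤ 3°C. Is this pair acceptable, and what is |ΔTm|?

|ΔTm| = 14°C; the pair is not acceptable.

Forward: A=8 T=4 G=6 C=3 → Tm = 2·12 + 4·9 = 60°C.
Reverse: A=3 T=6 G=3 C=11 → Tm = 2·9 + 4·14 = 74°C.
|ΔTm| = |60 − 74| = 14°C, > 3°C.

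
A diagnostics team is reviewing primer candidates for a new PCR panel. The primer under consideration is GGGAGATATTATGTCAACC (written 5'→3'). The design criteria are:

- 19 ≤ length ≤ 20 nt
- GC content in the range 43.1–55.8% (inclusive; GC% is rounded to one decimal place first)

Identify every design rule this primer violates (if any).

Fails: GC content.

Base counts: A=6, T=5, G=5, C=3 (length 19).
length: length 19 ✓
GC content: GC 8/19 = 42.1%, outside 43.1–55.8% ✗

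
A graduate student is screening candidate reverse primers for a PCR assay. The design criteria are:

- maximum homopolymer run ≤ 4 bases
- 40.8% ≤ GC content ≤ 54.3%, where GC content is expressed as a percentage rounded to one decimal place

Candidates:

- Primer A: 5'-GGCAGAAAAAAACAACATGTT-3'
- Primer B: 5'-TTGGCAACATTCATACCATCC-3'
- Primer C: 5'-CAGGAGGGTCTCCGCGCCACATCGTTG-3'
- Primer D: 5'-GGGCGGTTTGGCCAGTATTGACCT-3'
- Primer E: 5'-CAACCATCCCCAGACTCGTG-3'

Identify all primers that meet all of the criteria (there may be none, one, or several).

Primer B only.

Primer A (21 nt, A=11 T=3 G=4 C=3): longest run = 7, exceeds 4 ✗; GC 7/21 = 33.3%, outside 40.8–54.3% ✗ — fails.
Primer B (21 nt, A=6 T=6 G=2 C=7): longest run = 2 ✓; GC 9/21 = 42.9% ✓ — passes.
Primer C (27 nt, A=4 T=5 G=9 C=9): longest run = 3 ✓; GC 18/27 = 66.7%, outside 40.8–54.3% ✗ — fails.
Primer D (24 nt, A=3 T=7 G=9 C=5): longest run = 3 ✓; GC 14/24 = 58.3%, outside 40.8–54.3% ✗ — fails.
Primer E (20 nt, A=5 T=3 G=3 C=9): longest run = 4 ✓; GC 12/20 = 60.0%, outside 40.8–54.3% ✗ — fails.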